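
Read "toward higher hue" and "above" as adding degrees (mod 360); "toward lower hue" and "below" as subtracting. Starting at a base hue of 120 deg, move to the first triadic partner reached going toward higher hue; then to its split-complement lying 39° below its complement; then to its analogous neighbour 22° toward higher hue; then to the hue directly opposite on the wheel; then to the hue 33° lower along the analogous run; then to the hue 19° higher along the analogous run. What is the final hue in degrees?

209°

+120° (triadic ↑): 120 + 120 = 240°
+141° (split-comp 39° ↓): 240 + 141 = 381 → 381 − 360 = 21°
+22° (analog 22° ↑): 21 + 22 = 43°
+180° (complement): 43 + 180 = 223°
−33° (analog 33° ↓): 223 − 33 = 190°
+19° (analog 19° ↑): 190 + 19 = 209°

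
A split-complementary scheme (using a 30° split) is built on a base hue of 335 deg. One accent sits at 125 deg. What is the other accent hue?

185°

Split-complementary hues sit 30° either side of the complement.
Complement of the base 335°: 335 + 180 = 515 → 515 − 360 = 155°
The given accent 125° is 30° one side of 155°; the other accent sits 30° the other side: 155 + 30 = 185°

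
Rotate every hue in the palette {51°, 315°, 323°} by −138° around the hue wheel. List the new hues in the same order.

273°, 177°, 185°

51 − 138 = -87 → -87 + 360 = 273°
315 − 138 = 177°
323 − 138 = 185°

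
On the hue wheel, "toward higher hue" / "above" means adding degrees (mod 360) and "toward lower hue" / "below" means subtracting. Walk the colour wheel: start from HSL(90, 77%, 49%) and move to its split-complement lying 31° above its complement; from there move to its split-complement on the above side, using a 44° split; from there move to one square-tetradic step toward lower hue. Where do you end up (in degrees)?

75°

split-comp 31° ↑ +211°: 90 + 211 = 301°
split-comp 44° ↑ +224°: 301 + 224 = 525 → 525 − 360 = 165°
square ↓ −90°: 165 − 90 = 75°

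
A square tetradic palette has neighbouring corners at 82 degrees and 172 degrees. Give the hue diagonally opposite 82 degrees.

262°

A square tetradic scheme places four hues 90° apart; opposite corners are 180° apart.
82 + 180 = 262°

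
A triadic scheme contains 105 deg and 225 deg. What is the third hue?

345°

A triad spaces three hues 120° apart.
The full set is {105°, 225°, 345°}.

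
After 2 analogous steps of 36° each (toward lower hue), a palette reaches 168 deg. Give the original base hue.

240°

2 steps of 36° (toward lower hue) give a net shift of −72°.
Start = end − shift: 168 + 72 = 240°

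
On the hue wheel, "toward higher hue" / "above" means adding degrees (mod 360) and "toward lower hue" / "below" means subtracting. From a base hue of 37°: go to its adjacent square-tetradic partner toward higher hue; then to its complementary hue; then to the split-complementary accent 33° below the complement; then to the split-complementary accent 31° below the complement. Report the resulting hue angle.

243°

square ↑ +90°: 37 + 90 = 127°
complement +180°: 127 + 180 = 307°
split-comp 33° ↓ +147°: 307 + 147 = 454 → 454 − 360 = 94°
split-comp 31° ↓ +149°: 94 + 149 = 243°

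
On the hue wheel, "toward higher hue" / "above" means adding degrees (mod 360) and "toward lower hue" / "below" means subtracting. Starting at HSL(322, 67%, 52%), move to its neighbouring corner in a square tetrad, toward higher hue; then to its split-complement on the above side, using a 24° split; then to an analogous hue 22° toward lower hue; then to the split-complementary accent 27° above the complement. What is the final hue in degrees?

+90° (square ↑): 322 + 90 = 412 → 412 − 360 = 52°
+204° (split-comp 24° ↑): 52 + 204 = 256°
−22° (analog 22° ↓): 256 − 22 = 234°
+207° (split-comp 27° ↑): 234 + 207 = 441 → 441 − 360 = 81°

81°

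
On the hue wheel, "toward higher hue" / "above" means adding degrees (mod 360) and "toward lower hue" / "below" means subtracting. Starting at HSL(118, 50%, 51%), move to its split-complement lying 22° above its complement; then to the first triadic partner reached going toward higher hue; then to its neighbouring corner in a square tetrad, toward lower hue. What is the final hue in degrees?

350°

+202° (split-comp 22° ↑): 118 + 202 = 320°
+120° (triadic ↑): 320 + 120 = 440 → 440 − 360 = 80°
−90° (square ↓): 80 − 90 = -10 → -10 + 360 = 350°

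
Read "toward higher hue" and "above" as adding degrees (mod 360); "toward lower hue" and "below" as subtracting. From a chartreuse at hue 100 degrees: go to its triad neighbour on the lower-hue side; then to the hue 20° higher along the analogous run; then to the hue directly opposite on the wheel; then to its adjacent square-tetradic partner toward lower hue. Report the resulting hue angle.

triadic ↓ −120°: 100 − 120 = -20 → -20 + 360 = 340°
analog 20° ↑ +20°: 340 + 20 = 360 → 360 − 360 = 0°
complement +180°: 0 + 180 = 180°
square ↓ −90°: 180 − 90 = 90°

90°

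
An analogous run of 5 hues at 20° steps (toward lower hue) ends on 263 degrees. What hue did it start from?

4 steps of 20° (toward lower hue) give a net shift of −80°.
Start = end − shift: 263 + 80 = 343°

343°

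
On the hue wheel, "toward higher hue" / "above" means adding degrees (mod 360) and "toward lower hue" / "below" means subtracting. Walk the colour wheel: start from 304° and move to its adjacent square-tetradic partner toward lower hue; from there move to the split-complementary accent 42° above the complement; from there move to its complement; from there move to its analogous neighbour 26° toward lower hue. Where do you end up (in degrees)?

304 − 90 = 214°   (square ↓)
214 + 222 = 436 → 436 − 360 = 76°   (split-comp 42° ↑)
76 + 180 = 256°   (complement)
256 − 26 = 230°   (analog 26° ↓)

230°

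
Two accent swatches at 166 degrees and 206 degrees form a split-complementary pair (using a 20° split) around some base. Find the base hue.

The accents sit 20° either side of the complement, so the complement is their short-arc midpoint on the wheel.
Short-arc midpoint of 166° and 206°: 186°.
Base is 180° from the complement: 186 − 180 = 6°

6°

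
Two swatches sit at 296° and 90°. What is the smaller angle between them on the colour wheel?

154°

|296 − 90| = 206.
The shorter arc is 360 − 206 = 154°.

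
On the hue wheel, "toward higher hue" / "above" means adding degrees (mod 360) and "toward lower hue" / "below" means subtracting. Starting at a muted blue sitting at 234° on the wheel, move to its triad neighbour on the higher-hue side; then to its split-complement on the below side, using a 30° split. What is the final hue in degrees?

144°

+120° (triadic ↑): 234 + 120 = 354°
+150° (split-comp 30° ↓): 354 + 150 = 504 → 504 − 360 = 144°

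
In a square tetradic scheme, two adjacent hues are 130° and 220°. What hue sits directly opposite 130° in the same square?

310°

A square tetradic scheme places four hues 90° apart; opposite corners are 180° apart.
130 + 180 = 310°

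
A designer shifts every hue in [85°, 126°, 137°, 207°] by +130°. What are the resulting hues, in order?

85 + 130 = 215°
126 + 130 = 256°
137 + 130 = 267°
207 + 130 = 337°

215°, 256°, 267°, 337°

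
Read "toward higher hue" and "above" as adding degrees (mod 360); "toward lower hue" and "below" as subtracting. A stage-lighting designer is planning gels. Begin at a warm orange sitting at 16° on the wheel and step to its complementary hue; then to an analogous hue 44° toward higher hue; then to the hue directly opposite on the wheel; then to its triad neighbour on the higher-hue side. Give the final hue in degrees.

180°

+180° (complement): 16 + 180 = 196°
+44° (analog 44° ↑): 196 + 44 = 240°
+180° (complement): 240 + 180 = 420 → 420 − 360 = 60°
+120° (triadic ↑): 60 + 120 = 180°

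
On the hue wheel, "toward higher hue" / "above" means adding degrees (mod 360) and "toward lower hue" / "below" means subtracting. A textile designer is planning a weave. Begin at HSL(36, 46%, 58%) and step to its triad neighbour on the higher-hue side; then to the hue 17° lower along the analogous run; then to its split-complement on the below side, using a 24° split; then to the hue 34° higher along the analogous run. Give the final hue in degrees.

+120° (triadic ↑): 36 + 120 = 156°
−17° (analog 17° ↓): 156 − 17 = 139°
+156° (split-comp 24° ↓): 139 + 156 = 295°
+34° (analog 34° ↑): 295 + 34 = 329°

329°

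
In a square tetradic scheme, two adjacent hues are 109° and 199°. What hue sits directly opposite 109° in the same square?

A square tetradic scheme places four hues 90° apart; opposite corners are 180° apart.
109 + 180 = 289°

289°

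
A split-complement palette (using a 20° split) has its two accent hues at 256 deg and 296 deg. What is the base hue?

The accents sit 20° either side of the complement, so the complement is their short-arc midpoint on the wheel.
Short-arc midpoint of 256° and 296°: 276°.
Base is 180° from the complement: 276 − 180 = 96°

96°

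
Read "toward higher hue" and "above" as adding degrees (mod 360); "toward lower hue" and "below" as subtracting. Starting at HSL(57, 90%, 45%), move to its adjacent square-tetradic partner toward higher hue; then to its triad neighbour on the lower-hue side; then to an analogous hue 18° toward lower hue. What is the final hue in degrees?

9°

square ↑ +90°: 57 + 90 = 147°
triadic ↓ −120°: 147 − 120 = 27°
analog 18° ↓ −18°: 27 − 18 = 9°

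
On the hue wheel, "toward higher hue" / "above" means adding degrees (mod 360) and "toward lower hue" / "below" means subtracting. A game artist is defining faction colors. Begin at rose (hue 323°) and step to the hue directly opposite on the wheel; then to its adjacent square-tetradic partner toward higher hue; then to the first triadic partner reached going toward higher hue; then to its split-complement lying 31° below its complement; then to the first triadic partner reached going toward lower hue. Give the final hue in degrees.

complement +180°: 323 + 180 = 503 → 503 − 360 = 143°
square ↑ +90°: 143 + 90 = 233°
triadic ↑ +120°: 233 + 120 = 353°
split-comp 31° ↓ +149°: 353 + 149 = 502 → 502 − 360 = 142°
triadic ↓ −120°: 142 − 120 = 22°

22°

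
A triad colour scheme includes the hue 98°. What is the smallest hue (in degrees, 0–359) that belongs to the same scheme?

98°

A triad places three hues 120° apart.
The full set through 98° is {98°, 218°, 338°}.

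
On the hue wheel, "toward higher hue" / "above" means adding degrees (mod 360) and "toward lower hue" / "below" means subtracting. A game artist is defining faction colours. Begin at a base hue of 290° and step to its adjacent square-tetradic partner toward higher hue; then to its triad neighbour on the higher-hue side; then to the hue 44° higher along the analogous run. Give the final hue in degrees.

290 + 90 = 380 → 380 − 360 = 20°   (square ↑)
20 + 120 = 140°   (triadic ↑)
140 + 44 = 184°   (analog 44° ↑)

184°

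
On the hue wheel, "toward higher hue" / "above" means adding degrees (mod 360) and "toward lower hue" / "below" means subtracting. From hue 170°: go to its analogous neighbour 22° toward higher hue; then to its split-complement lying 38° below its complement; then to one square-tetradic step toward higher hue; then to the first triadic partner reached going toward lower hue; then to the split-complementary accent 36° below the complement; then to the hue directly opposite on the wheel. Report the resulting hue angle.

+22° (analog 22° ↑): 170 + 22 = 192°
+142° (split-comp 38° ↓): 192 + 142 = 334°
+90° (square ↑): 334 + 90 = 424 → 424 − 360 = 64°
−120° (triadic ↓): 64 − 120 = -56 → -56 + 360 = 304°
+144° (split-comp 36° ↓): 304 + 144 = 448 → 448 − 360 = 88°
+180° (complement): 88 + 180 = 268°

268°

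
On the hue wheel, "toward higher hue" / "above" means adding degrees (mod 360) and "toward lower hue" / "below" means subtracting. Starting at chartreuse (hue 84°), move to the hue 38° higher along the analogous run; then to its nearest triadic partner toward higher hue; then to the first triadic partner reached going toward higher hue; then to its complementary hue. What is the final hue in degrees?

+38° (analog 38° ↑): 84 + 38 = 122°
+120° (triadic ↑): 122 + 120 = 242°
+120° (triadic ↑): 242 + 120 = 362 → 362 − 360 = 2°
+180° (complement): 2 + 180 = 182°

182°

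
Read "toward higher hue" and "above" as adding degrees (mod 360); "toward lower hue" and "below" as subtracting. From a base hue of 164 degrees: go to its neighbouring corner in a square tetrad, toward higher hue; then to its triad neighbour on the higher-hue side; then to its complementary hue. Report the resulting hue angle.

square ↑ +90°: 164 + 90 = 254°
triadic ↑ +120°: 254 + 120 = 374 → 374 − 360 = 14°
complement +180°: 14 + 180 = 194°

194°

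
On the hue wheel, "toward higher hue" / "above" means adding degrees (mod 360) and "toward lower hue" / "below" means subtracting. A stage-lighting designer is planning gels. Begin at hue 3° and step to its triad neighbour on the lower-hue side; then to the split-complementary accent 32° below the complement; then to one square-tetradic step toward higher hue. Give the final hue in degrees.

3 − 120 = -117 → -117 + 360 = 243°   (triadic ↓)
243 + 148 = 391 → 391 − 360 = 31°   (split-comp 32° ↓)
31 + 90 = 121°   (square ↑)

121°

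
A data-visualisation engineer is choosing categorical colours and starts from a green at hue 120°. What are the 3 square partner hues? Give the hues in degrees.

210°, 300° and 30°

A square tetradic scheme places four hues every 90°.
120 + 90 = 210°
120 + 180 = 300°
120 + 270 = 390 → 390 − 360 = 30°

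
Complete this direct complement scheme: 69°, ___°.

249°

The complement sits 180° across the wheel.
The full set through 69° is {69°, 249°}.
Given {69°}, the missing hue is 249°.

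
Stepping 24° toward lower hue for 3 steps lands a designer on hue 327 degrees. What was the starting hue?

39°

3 steps of 24° (toward lower hue) give a net shift of −72°.
Start = end − shift: 327 + 72 = 399 → 399 − 360 = 39°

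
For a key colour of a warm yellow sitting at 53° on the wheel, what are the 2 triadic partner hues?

A triad places three hues 120° apart.
53 + 120 = 173°
53 + 240 = 293°

173° and 293°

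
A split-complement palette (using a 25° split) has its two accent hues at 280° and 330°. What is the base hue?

125°

The accents sit 25° either side of the complement, so the complement is their short-arc midpoint on the wheel.
Short-arc midpoint of 280° and 330°: 305°.
Base is 180° from the complement: 305 − 180 = 125°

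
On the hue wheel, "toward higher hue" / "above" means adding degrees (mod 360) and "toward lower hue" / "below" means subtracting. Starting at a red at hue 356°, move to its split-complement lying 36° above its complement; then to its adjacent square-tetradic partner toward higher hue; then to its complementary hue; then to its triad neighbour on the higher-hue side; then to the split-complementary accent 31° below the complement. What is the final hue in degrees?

split-comp 36° ↑ +216°: 356 + 216 = 572 → 572 − 360 = 212°
square ↑ +90°: 212 + 90 = 302°
complement +180°: 302 + 180 = 482 → 482 − 360 = 122°
triadic ↑ +120°: 122 + 120 = 242°
split-comp 31° ↓ +149°: 242 + 149 = 391 → 391 − 360 = 31°

31°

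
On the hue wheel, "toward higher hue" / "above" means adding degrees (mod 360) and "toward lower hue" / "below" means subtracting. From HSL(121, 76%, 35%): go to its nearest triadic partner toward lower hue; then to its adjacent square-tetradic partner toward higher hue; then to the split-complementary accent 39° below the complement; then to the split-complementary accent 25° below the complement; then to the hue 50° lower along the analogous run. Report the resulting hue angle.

−120° (triadic ↓): 121 − 120 = 1°
+90° (square ↑): 1 + 90 = 91°
+141° (split-comp 39° ↓): 91 + 141 = 232°
+155° (split-comp 25° ↓): 232 + 155 = 387 → 387 − 360 = 27°
−50° (analog 50° ↓): 27 − 50 = -23 → -23 + 360 = 337°

337°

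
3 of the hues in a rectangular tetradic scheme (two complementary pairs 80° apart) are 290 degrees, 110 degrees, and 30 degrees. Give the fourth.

210°

A rectangular tetradic uses two complementary pairs 80° apart: offsets 0°, 80°, 180°, 260°.
Among {30°, 110°, 290°}, 290° and 110° are a 180° pair.
The remaining hue 30° needs its own complement: 30 + 180 = 210°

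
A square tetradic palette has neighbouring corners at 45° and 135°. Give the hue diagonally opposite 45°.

A square tetradic scheme places four hues 90° apart; opposite corners are 180° apart.
45 + 180 = 225°

225°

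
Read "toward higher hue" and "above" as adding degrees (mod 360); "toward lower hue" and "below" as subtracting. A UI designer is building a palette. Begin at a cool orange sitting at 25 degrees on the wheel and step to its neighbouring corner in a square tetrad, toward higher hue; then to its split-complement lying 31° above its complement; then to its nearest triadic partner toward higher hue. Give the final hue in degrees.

86°

square ↑ +90°: 25 + 90 = 115°
split-comp 31° ↑ +211°: 115 + 211 = 326°
triadic ↑ +120°: 326 + 120 = 446 → 446 − 360 = 86°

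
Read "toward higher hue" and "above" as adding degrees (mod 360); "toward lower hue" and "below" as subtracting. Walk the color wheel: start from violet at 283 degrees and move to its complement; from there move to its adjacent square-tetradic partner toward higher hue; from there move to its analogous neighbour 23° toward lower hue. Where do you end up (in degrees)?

170°

complement +180°: 283 + 180 = 463 → 463 − 360 = 103°
square ↑ +90°: 103 + 90 = 193°
analog 23° ↓ −23°: 193 − 23 = 170°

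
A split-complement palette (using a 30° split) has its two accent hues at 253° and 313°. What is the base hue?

The accents sit 30° either side of the complement, so the complement is their short-arc midpoint on the wheel.
Short-arc midpoint of 253° and 313°: 283°.
Base is 180° from the complement: 283 − 180 = 103°

103°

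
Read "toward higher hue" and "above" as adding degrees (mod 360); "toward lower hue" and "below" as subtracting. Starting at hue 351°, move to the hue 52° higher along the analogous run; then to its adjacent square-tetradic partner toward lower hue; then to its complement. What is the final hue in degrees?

133°

analog 52° ↑ +52°: 351 + 52 = 403 → 403 − 360 = 43°
square ↓ −90°: 43 − 90 = -47 → -47 + 360 = 313°
complement +180°: 313 + 180 = 493 → 493 − 360 = 133°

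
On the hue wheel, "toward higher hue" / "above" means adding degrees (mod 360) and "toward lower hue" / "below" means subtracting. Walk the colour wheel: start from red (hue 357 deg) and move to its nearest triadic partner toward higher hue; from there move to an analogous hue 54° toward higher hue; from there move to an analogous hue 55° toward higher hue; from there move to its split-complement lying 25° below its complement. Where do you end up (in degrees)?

21°

357 + 120 = 477 → 477 − 360 = 117°   (triadic ↑)
117 + 54 = 171°   (analog 54° ↑)
171 + 55 = 226°   (analog 55° ↑)
226 + 155 = 381 → 381 − 360 = 21°   (split-comp 25° ↓)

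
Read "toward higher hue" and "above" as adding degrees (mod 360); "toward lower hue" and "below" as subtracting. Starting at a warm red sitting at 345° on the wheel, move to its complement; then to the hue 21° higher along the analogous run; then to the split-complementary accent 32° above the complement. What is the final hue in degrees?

345 + 180 = 525 → 525 − 360 = 165°   (complement)
165 + 21 = 186°   (analog 21° ↑)
186 + 212 = 398 → 398 − 360 = 38°   (split-comp 32° ↑)

38°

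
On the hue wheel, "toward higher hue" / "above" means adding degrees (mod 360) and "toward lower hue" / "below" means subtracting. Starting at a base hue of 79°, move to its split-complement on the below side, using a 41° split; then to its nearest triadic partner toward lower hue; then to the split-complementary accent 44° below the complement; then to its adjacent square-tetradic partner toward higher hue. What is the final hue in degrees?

324°

79 + 139 = 218°   (split-comp 41° ↓)
218 − 120 = 98°   (triadic ↓)
98 + 136 = 234°   (split-comp 44° ↓)
234 + 90 = 324°   (square ↑)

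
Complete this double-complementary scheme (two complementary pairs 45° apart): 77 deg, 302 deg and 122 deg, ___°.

A rectangular tetradic uses two complementary pairs 45° apart: offsets 0°, 45°, 180°, 225°.
Among {77°, 122°, 302°}, 122° and 302° are a 180° pair.
The remaining hue 77° needs its own complement: 77 + 180 = 257°

257°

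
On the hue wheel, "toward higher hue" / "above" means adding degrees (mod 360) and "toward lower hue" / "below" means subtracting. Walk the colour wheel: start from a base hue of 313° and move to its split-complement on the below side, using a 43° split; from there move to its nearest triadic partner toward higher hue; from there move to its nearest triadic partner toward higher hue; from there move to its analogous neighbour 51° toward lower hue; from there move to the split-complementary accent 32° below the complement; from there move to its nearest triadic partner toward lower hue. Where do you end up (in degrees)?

split-comp 43° ↓ +137°: 313 + 137 = 450 → 450 − 360 = 90°
triadic ↑ +120°: 90 + 120 = 210°
triadic ↑ +120°: 210 + 120 = 330°
analog 51° ↓ −51°: 330 − 51 = 279°
split-comp 32° ↓ +148°: 279 + 148 = 427 → 427 − 360 = 67°
triadic ↓ −120°: 67 − 120 = -53 → -53 + 360 = 307°

307°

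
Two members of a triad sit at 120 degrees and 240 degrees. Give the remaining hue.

A triad spaces three hues 120° apart.
The full set is {0°, 120°, 240°}.

0°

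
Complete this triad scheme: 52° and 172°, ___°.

292°

A triad places three hues 120° apart.
The full set through 52° is {52°, 172°, 292°}.
Given {52°, 172°}, the missing hue is 292°.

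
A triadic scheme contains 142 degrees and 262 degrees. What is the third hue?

A triad spaces three hues 120° apart.
The full set is {22°, 142°, 262°}.

22°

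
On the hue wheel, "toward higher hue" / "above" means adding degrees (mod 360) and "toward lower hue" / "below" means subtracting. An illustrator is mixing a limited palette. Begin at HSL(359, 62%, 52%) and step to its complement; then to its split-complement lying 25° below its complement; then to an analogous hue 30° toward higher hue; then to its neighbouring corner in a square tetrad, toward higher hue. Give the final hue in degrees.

94°

+180° (complement): 359 + 180 = 539 → 539 − 360 = 179°
+155° (split-comp 25° ↓): 179 + 155 = 334°
+30° (analog 30° ↑): 334 + 30 = 364 → 364 − 360 = 4°
+90° (square ↑): 4 + 90 = 94°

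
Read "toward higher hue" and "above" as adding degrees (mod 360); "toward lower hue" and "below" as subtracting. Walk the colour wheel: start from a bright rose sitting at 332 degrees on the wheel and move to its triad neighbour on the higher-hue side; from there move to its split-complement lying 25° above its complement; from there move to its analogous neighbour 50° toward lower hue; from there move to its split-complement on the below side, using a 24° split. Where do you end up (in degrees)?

triadic ↑ +120°: 332 + 120 = 452 → 452 − 360 = 92°
split-comp 25° ↑ +205°: 92 + 205 = 297°
analog 50° ↓ −50°: 297 − 50 = 247°
split-comp 24° ↓ +156°: 247 + 156 = 403 → 403 − 360 = 43°

43°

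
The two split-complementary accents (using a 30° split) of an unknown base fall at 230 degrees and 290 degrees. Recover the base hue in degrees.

80°

The accents sit 30° either side of the complement, so the complement is their short-arc midpoint on the wheel.
Short-arc midpoint of 230° and 290°: 260°.
Base is 180° from the complement: 260 − 180 = 80°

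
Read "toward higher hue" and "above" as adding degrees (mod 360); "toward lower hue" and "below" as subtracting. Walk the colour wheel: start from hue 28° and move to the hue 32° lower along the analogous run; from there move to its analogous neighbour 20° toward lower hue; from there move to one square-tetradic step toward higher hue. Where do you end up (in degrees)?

analog 32° ↓ −32°: 28 − 32 = -4 → -4 + 360 = 356°
analog 20° ↓ −20°: 356 − 20 = 336°
square ↑ +90°: 336 + 90 = 426 → 426 − 360 = 66°

66°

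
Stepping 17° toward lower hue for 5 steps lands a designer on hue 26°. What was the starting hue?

5 steps of 17° (toward lower hue) give a net shift of −85°.
Start = end − shift: 26 + 85 = 111°

111°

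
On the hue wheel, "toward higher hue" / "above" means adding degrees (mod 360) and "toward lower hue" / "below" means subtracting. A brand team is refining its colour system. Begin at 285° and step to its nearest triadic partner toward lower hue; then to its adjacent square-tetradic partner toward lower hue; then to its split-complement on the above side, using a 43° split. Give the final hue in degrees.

285 − 120 = 165°   (triadic ↓)
165 − 90 = 75°   (square ↓)
75 + 223 = 298°   (split-comp 43° ↑)

298°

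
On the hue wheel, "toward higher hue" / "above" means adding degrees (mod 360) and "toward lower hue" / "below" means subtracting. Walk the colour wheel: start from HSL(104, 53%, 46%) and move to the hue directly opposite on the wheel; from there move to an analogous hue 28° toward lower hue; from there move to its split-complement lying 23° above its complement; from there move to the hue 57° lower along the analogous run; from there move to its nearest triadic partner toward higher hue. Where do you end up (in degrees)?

+180° (complement): 104 + 180 = 284°
−28° (analog 28° ↓): 284 − 28 = 256°
+203° (split-comp 23° ↑): 256 + 203 = 459 → 459 − 360 = 99°
−57° (analog 57° ↓): 99 − 57 = 42°
+120° (triadic ↑): 42 + 120 = 162°

162°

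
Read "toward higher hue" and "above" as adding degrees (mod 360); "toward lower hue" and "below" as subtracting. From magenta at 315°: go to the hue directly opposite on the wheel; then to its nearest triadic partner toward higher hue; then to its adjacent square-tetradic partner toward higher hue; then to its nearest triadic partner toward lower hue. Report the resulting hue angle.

+180° (complement): 315 + 180 = 495 → 495 − 360 = 135°
+120° (triadic ↑): 135 + 120 = 255°
+90° (square ↑): 255 + 90 = 345°
−120° (triadic ↓): 345 − 120 = 225°

225°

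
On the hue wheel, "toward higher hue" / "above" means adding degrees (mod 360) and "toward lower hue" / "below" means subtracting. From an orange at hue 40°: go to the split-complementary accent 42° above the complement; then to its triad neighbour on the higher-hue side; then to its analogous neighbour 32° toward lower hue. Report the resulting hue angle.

split-comp 42° ↑ +222°: 40 + 222 = 262°
triadic ↑ +120°: 262 + 120 = 382 → 382 − 360 = 22°
analog 32° ↓ −32°: 22 − 32 = -10 → -10 + 360 = 350°

350°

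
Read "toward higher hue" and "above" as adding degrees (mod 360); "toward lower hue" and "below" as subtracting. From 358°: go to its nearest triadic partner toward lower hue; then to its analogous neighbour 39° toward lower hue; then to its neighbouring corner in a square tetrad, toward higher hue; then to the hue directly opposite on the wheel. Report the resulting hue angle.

109°

−120° (triadic ↓): 358 − 120 = 238°
−39° (analog 39° ↓): 238 − 39 = 199°
+90° (square ↑): 199 + 90 = 289°
+180° (complement): 289 + 180 = 469 → 469 − 360 = 109°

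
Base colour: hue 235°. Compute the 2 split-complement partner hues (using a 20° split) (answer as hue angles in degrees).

35° and 75°

Split-complementary hues sit 20° either side of the complement.
Complement of 235°: 235 + 180 = 415 → 415 − 360 = 55°
55 − 20 = 35°
55 + 20 = 75°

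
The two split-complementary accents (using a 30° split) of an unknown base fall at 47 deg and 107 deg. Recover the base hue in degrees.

The accents sit 30° either side of the complement, so the complement is their short-arc midpoint on the wheel.
Short-arc midpoint of 47° and 107°: 77°.
Base is 180° from the complement: 77 − 180 = -103 → -103 + 360 = 257°

257°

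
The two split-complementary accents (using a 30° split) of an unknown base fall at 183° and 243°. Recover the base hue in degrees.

33°

The accents sit 30° either side of the complement, so the complement is their short-arc midpoint on the wheel.
Short-arc midpoint of 183° and 243°: 213°.
Base is 180° from the complement: 213 − 180 = 33°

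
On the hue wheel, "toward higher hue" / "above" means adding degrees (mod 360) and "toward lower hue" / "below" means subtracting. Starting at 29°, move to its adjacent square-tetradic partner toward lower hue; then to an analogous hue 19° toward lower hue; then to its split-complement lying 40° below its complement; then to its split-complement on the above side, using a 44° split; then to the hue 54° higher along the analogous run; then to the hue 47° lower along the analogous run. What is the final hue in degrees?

29 − 90 = -61 → -61 + 360 = 299°   (square ↓)
299 − 19 = 280°   (analog 19° ↓)
280 + 140 = 420 → 420 − 360 = 60°   (split-comp 40° ↓)
60 + 224 = 284°   (split-comp 44° ↑)
284 + 54 = 338°   (analog 54° ↑)
338 − 47 = 291°   (analog 47° ↓)

291°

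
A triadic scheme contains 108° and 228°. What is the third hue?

348°

A triad spaces three hues 120° apart.
The full set is {108°, 228°, 348°}.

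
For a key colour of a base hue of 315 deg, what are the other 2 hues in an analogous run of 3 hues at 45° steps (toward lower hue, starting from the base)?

270° and 225°

Analogous hues sit every 45° along the wheel.
315 − 45 = 270°
315 − 90 = 225°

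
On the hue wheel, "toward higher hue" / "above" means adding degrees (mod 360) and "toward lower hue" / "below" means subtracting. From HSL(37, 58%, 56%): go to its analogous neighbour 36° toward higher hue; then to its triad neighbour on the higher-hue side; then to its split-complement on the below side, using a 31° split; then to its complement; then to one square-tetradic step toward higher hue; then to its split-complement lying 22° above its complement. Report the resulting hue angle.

analog 36° ↑ +36°: 37 + 36 = 73°
triadic ↑ +120°: 73 + 120 = 193°
split-comp 31° ↓ +149°: 193 + 149 = 342°
complement +180°: 342 + 180 = 522 → 522 − 360 = 162°
square ↑ +90°: 162 + 90 = 252°
split-comp 22° ↑ +202°: 252 + 202 = 454 → 454 − 360 = 94°

94°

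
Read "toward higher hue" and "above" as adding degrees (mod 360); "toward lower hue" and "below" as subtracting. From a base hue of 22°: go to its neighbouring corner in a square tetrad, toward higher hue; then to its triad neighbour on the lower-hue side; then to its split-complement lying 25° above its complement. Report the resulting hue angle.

197°

22 + 90 = 112°   (square ↑)
112 − 120 = -8 → -8 + 360 = 352°   (triadic ↓)
352 + 205 = 557 → 557 − 360 = 197°   (split-comp 25° ↑)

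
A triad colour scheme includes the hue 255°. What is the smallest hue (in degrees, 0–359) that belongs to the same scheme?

A triad places three hues 120° apart.
The full set through 255° is {15°, 135°, 255°}.

15°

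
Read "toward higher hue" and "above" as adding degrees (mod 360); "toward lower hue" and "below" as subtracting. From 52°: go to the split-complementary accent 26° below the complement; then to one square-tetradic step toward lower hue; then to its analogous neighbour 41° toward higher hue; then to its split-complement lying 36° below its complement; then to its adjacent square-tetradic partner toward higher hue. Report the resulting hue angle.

31°

+154° (split-comp 26° ↓): 52 + 154 = 206°
−90° (square ↓): 206 − 90 = 116°
+41° (analog 41° ↑): 116 + 41 = 157°
+144° (split-comp 36° ↓): 157 + 144 = 301°
+90° (square ↑): 301 + 90 = 391 → 391 − 360 = 31°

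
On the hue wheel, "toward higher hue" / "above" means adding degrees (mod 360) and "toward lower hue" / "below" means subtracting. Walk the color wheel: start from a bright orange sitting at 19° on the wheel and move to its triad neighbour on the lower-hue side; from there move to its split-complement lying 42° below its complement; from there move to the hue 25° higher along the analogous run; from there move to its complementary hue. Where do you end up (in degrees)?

242°

−120° (triadic ↓): 19 − 120 = -101 → -101 + 360 = 259°
+138° (split-comp 42° ↓): 259 + 138 = 397 → 397 − 360 = 37°
+25° (analog 25° ↑): 37 + 25 = 62°
+180° (complement): 62 + 180 = 242°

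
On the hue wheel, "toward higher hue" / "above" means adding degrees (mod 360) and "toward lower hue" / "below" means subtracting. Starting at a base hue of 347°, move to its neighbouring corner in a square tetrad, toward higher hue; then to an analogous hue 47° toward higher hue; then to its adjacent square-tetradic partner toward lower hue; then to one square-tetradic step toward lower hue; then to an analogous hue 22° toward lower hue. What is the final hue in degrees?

282°

347 + 90 = 437 → 437 − 360 = 77°   (square ↑)
77 + 47 = 124°   (analog 47° ↑)
124 − 90 = 34°   (square ↓)
34 − 90 = -56 → -56 + 360 = 304°   (square ↓)
304 − 22 = 282°   (analog 22° ↓)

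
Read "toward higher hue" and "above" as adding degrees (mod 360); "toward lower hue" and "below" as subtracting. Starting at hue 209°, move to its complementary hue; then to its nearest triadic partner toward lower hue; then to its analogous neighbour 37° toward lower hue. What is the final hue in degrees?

232°

complement +180°: 209 + 180 = 389 → 389 − 360 = 29°
triadic ↓ −120°: 29 − 120 = -91 → -91 + 360 = 269°
analog 37° ↓ −37°: 269 − 37 = 232°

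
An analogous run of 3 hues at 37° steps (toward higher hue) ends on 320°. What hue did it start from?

2 steps of 37° (toward higher hue) give a net shift of +74°.
Start = end − shift: 320 − 74 = 246°

246°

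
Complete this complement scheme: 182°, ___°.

2°

The complement sits 180° across the wheel.
The full set through 182° is {2°, 182°}.
Given {182°}, the missing hue is 2°.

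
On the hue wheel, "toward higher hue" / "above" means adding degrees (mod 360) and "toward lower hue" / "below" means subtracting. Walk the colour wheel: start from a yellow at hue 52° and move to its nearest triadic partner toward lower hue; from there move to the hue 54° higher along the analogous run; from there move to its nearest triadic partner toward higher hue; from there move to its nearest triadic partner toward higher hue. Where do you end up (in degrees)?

52 − 120 = -68 → -68 + 360 = 292°   (triadic ↓)
292 + 54 = 346°   (analog 54° ↑)
346 + 120 = 466 → 466 − 360 = 106°   (triadic ↑)
106 + 120 = 226°   (triadic ↑)

226°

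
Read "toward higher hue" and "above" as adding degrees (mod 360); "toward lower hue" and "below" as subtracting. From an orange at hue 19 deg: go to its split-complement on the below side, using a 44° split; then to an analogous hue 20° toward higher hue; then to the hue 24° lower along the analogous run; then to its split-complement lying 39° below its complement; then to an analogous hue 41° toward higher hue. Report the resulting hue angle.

split-comp 44° ↓ +136°: 19 + 136 = 155°
analog 20° ↑ +20°: 155 + 20 = 175°
analog 24° ↓ −24°: 175 − 24 = 151°
split-comp 39° ↓ +141°: 151 + 141 = 292°
analog 41° ↑ +41°: 292 + 41 = 333°

333°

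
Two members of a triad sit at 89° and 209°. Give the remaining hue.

A triad spaces three hues 120° apart.
The full set is {89°, 209°, 329°}.

329°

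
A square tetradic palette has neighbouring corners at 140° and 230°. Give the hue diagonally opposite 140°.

320°

A square tetradic scheme places four hues 90° apart; opposite corners are 180° apart.
140 + 180 = 320°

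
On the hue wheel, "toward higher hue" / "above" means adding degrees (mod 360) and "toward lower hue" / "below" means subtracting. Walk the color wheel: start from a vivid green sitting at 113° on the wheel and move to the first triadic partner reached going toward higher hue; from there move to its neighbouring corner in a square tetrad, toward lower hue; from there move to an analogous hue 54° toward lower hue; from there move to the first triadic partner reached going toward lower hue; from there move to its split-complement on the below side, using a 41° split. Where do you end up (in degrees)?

108°

+120° (triadic ↑): 113 + 120 = 233°
−90° (square ↓): 233 − 90 = 143°
−54° (analog 54° ↓): 143 − 54 = 89°
−120° (triadic ↓): 89 − 120 = -31 → -31 + 360 = 329°
+139° (split-comp 41° ↓): 329 + 139 = 468 → 468 − 360 = 108°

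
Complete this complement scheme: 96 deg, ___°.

276°

The complement sits 180° across the wheel.
The full set through 96° is {96°, 276°}.
Given {96°}, the missing hue is 276°.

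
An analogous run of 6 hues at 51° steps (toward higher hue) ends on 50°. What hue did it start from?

155°

5 steps of 51° (toward higher hue) give a net shift of +255°.
Start = end − shift: 50 − 255 = -205 → -205 + 360 = 155°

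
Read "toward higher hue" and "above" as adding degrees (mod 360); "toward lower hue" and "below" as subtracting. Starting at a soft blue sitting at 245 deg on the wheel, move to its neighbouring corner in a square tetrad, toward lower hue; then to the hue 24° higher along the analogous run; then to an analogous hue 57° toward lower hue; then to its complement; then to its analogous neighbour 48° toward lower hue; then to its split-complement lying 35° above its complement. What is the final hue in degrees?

245 − 90 = 155°   (square ↓)
155 + 24 = 179°   (analog 24° ↑)
179 − 57 = 122°   (analog 57° ↓)
122 + 180 = 302°   (complement)
302 − 48 = 254°   (analog 48° ↓)
254 + 215 = 469 → 469 − 360 = 109°   (split-comp 35° ↑)

109°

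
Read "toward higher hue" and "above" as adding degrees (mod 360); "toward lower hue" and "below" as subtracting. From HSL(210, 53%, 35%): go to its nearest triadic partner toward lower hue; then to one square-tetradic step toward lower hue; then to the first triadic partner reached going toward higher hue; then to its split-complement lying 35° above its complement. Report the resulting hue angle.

210 − 120 = 90°   (triadic ↓)
90 − 90 = 0°   (square ↓)
0 + 120 = 120°   (triadic ↑)
120 + 215 = 335°   (split-comp 35° ↑)

335°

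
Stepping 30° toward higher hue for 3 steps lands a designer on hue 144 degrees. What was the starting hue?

54°

3 steps of 30° (toward higher hue) give a net shift of +90°.
Start = end − shift: 144 − 90 = 54°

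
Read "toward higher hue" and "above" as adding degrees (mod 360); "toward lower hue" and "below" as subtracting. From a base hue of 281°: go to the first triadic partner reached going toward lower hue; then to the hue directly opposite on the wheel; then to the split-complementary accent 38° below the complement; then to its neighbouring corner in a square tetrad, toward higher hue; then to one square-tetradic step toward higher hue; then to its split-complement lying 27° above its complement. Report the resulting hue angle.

150°

−120° (triadic ↓): 281 − 120 = 161°
+180° (complement): 161 + 180 = 341°
+142° (split-comp 38° ↓): 341 + 142 = 483 → 483 − 360 = 123°
+90° (square ↑): 123 + 90 = 213°
+90° (square ↑): 213 + 90 = 303°
+207° (split-comp 27° ↑): 303 + 207 = 510 → 510 − 360 = 150°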